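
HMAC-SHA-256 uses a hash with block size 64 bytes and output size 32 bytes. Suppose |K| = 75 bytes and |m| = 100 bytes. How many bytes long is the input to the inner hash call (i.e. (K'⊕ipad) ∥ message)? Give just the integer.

164

Key is 75 > 64 bytes, so it is hashed to 32 bytes then zero-padded to 64: |K'| = 64.
Inner input = (K'⊕ipad) ∥ m → 64 + 100 = 164 bytes.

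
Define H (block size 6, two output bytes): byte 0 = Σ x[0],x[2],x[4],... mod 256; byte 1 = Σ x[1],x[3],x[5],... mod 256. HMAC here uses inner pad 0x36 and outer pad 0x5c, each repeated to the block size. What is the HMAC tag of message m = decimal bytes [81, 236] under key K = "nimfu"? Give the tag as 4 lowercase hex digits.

Key "nimfu" = 6e 69 6d 66 75 is 5 bytes ≤ B = 6; zero-pad to 6 bytes: K' = 6e 69 6d 66 75 00.
K' ⊕ ipad = 58 5f 5b 50 43 36.  K' ⊕ opad = 32 35 31 3a 29 5c.
Inner input = (K'⊕ipad) ∥ m = 58 5f 5b 50 43 36 ∥ 51 ec.
Inner hash: even-index sum = 327 mod 256 = 71; odd-index sum = 465 mod 256 = 209 → 47 d1.
Outer input = (K'⊕opad) ∥ inner = 32 35 31 3a 29 5c ∥ 47 d1.
Outer hash (tag): even-index sum = 211 mod 256 = 211; odd-index sum = 412 mod 256 = 156 → d3 9c.

d39c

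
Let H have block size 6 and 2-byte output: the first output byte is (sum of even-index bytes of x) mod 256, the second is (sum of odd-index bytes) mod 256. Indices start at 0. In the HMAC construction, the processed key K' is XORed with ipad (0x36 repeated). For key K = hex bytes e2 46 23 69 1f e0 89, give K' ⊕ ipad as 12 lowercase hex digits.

9bb936363636

Key hex bytes e2 46 23 69 1f e0 89 is 7 bytes > B = 6, so hash it first: H(key) = ad 8f, then zero-pad to 6 bytes: K' = ad 8f 00 00 00 00.
XOR each byte with 0x36: ad⊕36=9b, 8f⊕36=b9, 00⊕36=36, 00⊕36=36, 00⊕36=36, 00⊕36=36.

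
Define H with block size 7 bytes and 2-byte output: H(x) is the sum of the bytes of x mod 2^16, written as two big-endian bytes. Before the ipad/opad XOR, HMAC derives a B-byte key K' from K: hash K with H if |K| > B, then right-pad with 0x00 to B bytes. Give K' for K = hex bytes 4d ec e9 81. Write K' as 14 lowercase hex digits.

4dece981000000

Key hex bytes 4d ec e9 81 is 4 bytes ≤ B = 7; zero-pad to 7 bytes: K' = 4d ec e9 81 00 00 00.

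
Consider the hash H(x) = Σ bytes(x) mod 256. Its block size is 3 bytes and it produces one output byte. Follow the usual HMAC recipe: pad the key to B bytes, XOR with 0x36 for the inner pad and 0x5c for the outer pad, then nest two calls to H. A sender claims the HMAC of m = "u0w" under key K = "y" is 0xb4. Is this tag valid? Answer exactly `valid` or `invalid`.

valid

Key "y" = 79 is 1 byte ≤ B = 3; zero-pad to 3 bytes: K' = 79 00 00.
K' ⊕ ipad = 4f 36 36; K' ⊕ opad = 25 5c 5c.
Inner hash: sum = 79+54+54+117+48+119 = 471; mod 256 = 215 → d7.
Outer hash (recomputed tag): sum = 37+92+92+215 = 436; mod 256 = 180 → b4.
Recomputed tag = b4; claimed = b4 → match.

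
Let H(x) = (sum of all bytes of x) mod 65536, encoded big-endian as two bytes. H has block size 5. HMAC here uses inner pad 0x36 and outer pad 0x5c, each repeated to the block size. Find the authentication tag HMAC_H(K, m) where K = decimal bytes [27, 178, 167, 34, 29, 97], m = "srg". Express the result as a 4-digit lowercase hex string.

0200

Key decimal bytes [27, 178, 167, 34, 29, 97] = 1b b2 a7 22 1d 61 is 6 bytes > B = 5, so hash it first: H(key) = 02 14, then zero-pad to 5 bytes: K' = 02 14 00 00 00.
K' ⊕ ipad = 34 22 36 36 36.  K' ⊕ opad = 5e 48 5c 5c 5c.
Inner input = (K'⊕ipad) ∥ m = 34 22 36 36 36 ∥ 73 72 67.
Inner hash: sum = 52+34+54+54+54+115+114+103 = 580 → 02 44.
Outer input = (K'⊕opad) ∥ inner = 5e 48 5c 5c 5c ∥ 02 44.
Outer hash (tag): sum = 94+72+92+92+92+2+68 = 512 → 02 00.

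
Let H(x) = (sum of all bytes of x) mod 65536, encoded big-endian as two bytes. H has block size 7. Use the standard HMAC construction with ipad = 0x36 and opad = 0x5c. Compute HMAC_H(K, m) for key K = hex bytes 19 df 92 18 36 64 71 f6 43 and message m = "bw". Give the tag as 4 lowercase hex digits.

Key hex bytes 19 df 92 18 36 64 71 f6 43 is 9 bytes > B = 7, so hash it first: H(key) = 03 e6, then zero-pad to 7 bytes: K' = 03 e6 00 00 00 00 00.
K' ⊕ ipad = 35 d0 36 36 36 36 36.  K' ⊕ opad = 5f ba 5c 5c 5c 5c 5c.
Inner input = (K'⊕ipad) ∥ m = 35 d0 36 36 36 36 36 ∥ 62 77.
Inner hash: sum = 53+208+54+54+54+54+54+98+119 = 748 → 02 ec.
Outer input = (K'⊕opad) ∥ inner = 5f ba 5c 5c 5c 5c 5c ∥ 02 ec.
Outer hash (tag): sum = 95+186+92+92+92+92+92+2+236 = 979 → 03 d3.

03d3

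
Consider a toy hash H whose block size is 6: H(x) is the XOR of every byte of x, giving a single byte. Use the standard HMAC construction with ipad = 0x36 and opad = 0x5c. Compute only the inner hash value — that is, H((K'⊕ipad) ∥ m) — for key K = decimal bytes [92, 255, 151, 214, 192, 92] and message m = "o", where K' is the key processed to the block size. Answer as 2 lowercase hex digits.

11

Key decimal bytes [92, 255, 151, 214, 192, 92] = 5c ff 97 d6 c0 5c is exactly B = 6 bytes: K' = 5c ff 97 d6 c0 5c.
K' ⊕ ipad = 6a c9 a1 e0 f6 6a.
Inner input = 6a c9 a1 e0 f6 6a ∥ 6f.
Inner hash: XOR 6a⊕c9⊕a1⊕e0⊕f6⊕6a⊕6f = 11.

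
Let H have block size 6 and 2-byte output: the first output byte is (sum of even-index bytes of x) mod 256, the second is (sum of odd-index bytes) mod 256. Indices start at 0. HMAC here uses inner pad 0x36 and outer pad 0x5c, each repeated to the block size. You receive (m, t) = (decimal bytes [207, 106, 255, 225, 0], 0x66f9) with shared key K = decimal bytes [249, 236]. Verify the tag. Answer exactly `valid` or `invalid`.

valid

Key decimal bytes [249, 236] = f9 ec is 2 bytes ≤ B = 6; zero-pad to 6 bytes: K' = f9 ec 00 00 00 00.
K' ⊕ ipad = cf da 36 36 36 36; K' ⊕ opad = a5 b0 5c 5c 5c 5c.
Inner hash: even-index sum = 777 mod 256 = 9; odd-index sum = 657 mod 256 = 145 → 09 91.
Outer hash (recomputed tag): even-index sum = 358 mod 256 = 102; odd-index sum = 505 mod 256 = 249 → 66 f9.
Recomputed tag = 66f9; claimed = 66f9 → match.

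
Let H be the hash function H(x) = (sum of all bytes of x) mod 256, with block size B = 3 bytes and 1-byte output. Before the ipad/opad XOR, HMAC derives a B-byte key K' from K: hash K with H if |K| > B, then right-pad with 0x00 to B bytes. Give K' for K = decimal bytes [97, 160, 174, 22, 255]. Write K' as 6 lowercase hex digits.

c40000

|K| = 5 > B = 3, so first hash the key.
H(K): sum = 97+160+174+22+255 = 708; mod 256 = 196 → c4.
Zero-pad H(K) = c4 to 3 bytes: K' = c4 00 00.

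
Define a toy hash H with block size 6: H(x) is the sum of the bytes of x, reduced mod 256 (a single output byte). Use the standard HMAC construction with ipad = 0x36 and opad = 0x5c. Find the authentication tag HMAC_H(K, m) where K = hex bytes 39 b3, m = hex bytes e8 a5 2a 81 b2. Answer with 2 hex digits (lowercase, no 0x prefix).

Key hex bytes 39 b3 is 2 bytes ≤ B = 6; zero-pad to 6 bytes: K' = 39 b3 00 00 00 00.
K' ⊕ ipad = 0f 85 36 36 36 36.  K' ⊕ opad = 65 ef 5c 5c 5c 5c.
Inner input = (K'⊕ipad) ∥ m = 0f 85 36 36 36 36 ∥ e8 a5 2a 81 b2.
Inner hash: sum = 15+133+54+54+54+54+232+165+42+129+178 = 1110; mod 256 = 86 → 56.
Outer input = (K'⊕opad) ∥ inner = 65 ef 5c 5c 5c 5c ∥ 56.
Outer hash (tag): sum = 101+239+92+92+92+92+86 = 794; mod 256 = 26 → 1a.

1a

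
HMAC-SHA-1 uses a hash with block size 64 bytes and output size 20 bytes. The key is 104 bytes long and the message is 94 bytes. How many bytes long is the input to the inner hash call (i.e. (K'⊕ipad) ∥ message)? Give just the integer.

158

Key is 104 > 64 bytes, so it is hashed to 20 bytes then zero-padded to 64: |K'| = 64.
Inner input = (K'⊕ipad) ∥ m → 64 + 94 = 158 bytes.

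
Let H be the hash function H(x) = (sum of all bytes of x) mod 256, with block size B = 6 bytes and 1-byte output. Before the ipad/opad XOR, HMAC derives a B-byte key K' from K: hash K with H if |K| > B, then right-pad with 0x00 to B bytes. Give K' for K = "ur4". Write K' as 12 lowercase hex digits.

Key "ur4" = 75 72 34 is 3 bytes ≤ B = 6; zero-pad to 6 bytes: K' = 75 72 34 00 00 00.

757234000000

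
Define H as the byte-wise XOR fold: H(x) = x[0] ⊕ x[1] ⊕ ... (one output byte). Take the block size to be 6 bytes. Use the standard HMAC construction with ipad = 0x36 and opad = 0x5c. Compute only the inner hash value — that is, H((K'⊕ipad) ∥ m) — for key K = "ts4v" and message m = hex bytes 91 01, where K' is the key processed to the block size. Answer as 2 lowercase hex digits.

Key "ts4v" = 74 73 34 76 is 4 bytes ≤ B = 6; zero-pad to 6 bytes: K' = 74 73 34 76 00 00.
K' ⊕ ipad = 42 45 02 40 36 36.
Inner input = 42 45 02 40 36 36 ∥ 91 01.
Inner hash: XOR 42⊕45⊕02⊕40⊕36⊕36⊕91⊕01 = d5.

d5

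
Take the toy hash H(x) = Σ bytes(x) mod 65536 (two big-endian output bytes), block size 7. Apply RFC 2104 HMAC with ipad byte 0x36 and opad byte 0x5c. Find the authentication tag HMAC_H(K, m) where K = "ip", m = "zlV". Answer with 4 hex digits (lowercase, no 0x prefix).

Key "ip" = 69 70 is 2 bytes ≤ B = 7; zero-pad to 7 bytes: K' = 69 70 00 00 00 00 00.
K' ⊕ ipad = 5f 46 36 36 36 36 36.  K' ⊕ opad = 35 2c 5c 5c 5c 5c 5c.
Inner input = (K'⊕ipad) ∥ m = 5f 46 36 36 36 36 36 ∥ 7a 6c 56.
Inner hash: sum = 95+70+54+54+54+54+54+122+108+86 = 751 → 02 ef.
Outer input = (K'⊕opad) ∥ inner = 35 2c 5c 5c 5c 5c 5c ∥ 02 ef.
Outer hash (tag): sum = 53+44+92+92+92+92+92+2+239 = 798 → 03 1e.

031e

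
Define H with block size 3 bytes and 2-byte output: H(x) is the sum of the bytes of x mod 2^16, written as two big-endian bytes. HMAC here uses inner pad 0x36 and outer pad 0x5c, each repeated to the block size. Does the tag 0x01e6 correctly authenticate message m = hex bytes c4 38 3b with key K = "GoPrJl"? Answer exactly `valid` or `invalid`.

Key "GoPrJl" = 47 6f 50 72 4a 6c is 6 bytes > B = 3, so hash it first: H(key) = 02 2e, then zero-pad to 3 bytes: K' = 02 2e 00.
K' ⊕ ipad = 34 18 36; K' ⊕ opad = 5e 72 5c.
Inner hash: sum = 52+24+54+196+56+59 = 441 → 01 b9.
Outer hash (recomputed tag): sum = 94+114+92+1+185 = 486 → 01 e6.
Recomputed tag = 01e6; claimed = 01e6 → match.

valid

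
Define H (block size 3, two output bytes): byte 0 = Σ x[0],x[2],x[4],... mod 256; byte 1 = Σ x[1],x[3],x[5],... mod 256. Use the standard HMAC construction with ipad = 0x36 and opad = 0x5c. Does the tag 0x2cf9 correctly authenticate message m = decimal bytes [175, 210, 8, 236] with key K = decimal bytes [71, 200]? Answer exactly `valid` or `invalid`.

Key decimal bytes [71, 200] = 47 c8 is 2 bytes ≤ B = 3; zero-pad to 3 bytes: K' = 47 c8 00.
K' ⊕ ipad = 71 fe 36; K' ⊕ opad = 1b 94 5c.
Inner hash: even-index sum = 613 mod 256 = 101; odd-index sum = 437 mod 256 = 181 → 65 b5.
Outer hash (recomputed tag): even-index sum = 300 mod 256 = 44; odd-index sum = 249 mod 256 = 249 → 2c f9.
Recomputed tag = 2cf9; claimed = 2cf9 → match.

valid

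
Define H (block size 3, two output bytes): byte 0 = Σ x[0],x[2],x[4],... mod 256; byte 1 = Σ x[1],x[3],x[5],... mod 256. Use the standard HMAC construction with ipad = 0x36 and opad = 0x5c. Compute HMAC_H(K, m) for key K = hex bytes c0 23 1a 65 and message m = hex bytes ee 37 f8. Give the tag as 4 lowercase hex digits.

862d

Key hex bytes c0 23 1a 65 is 4 bytes > B = 3, so hash it first: H(key) = da 88, then zero-pad to 3 bytes: K' = da 88 00.
K' ⊕ ipad = ec be 36.  K' ⊕ opad = 86 d4 5c.
Inner input = (K'⊕ipad) ∥ m = ec be 36 ∥ ee 37 f8.
Inner hash: even-index sum = 345 mod 256 = 89; odd-index sum = 676 mod 256 = 164 → 59 a4.
Outer input = (K'⊕opad) ∥ inner = 86 d4 5c ∥ 59 a4.
Outer hash (tag): even-index sum = 390 mod 256 = 134; odd-index sum = 301 mod 256 = 45 → 86 2d.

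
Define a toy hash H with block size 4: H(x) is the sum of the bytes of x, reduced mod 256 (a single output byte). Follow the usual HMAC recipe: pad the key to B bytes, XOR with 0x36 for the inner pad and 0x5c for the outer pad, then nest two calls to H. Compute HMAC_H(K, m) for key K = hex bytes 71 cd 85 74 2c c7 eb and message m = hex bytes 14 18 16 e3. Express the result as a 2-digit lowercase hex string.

Key hex bytes 71 cd 85 74 2c c7 eb is 7 bytes > B = 4, so hash it first: H(key) = 15, then zero-pad to 4 bytes: K' = 15 00 00 00.
K' ⊕ ipad = 23 36 36 36.  K' ⊕ opad = 49 5c 5c 5c.
Inner input = (K'⊕ipad) ∥ m = 23 36 36 36 ∥ 14 18 16 e3.
Inner hash: sum = 35+54+54+54+20+24+22+227 = 490; mod 256 = 234 → ea.
Outer input = (K'⊕opad) ∥ inner = 49 5c 5c 5c ∥ ea.
Outer hash (tag): sum = 73+92+92+92+234 = 583; mod 256 = 71 → 47.

47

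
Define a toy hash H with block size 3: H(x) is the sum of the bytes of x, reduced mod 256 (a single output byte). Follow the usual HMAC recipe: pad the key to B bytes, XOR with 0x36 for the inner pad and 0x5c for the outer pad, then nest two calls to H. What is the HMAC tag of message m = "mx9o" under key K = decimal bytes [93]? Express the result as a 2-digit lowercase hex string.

Key decimal bytes [93] = 5d is 1 byte ≤ B = 3; zero-pad to 3 bytes: K' = 5d 00 00.
K' ⊕ ipad = 6b 36 36.  K' ⊕ opad = 01 5c 5c.
Inner input = (K'⊕ipad) ∥ m = 6b 36 36 ∥ 6d 78 39 6f.
Inner hash: sum = 107+54+54+109+120+57+111 = 612; mod 256 = 100 → 64.
Outer input = (K'⊕opad) ∥ inner = 01 5c 5c ∥ 64.
Outer hash (tag): sum = 1+92+92+100 = 285; mod 256 = 29 → 1d.

1d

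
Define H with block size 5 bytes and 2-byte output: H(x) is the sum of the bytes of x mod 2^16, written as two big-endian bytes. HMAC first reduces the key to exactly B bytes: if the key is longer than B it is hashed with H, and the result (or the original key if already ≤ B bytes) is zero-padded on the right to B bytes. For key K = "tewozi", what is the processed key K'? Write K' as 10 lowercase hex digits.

02a2000000

|K| = 6 > B = 5, so first hash the key.
H(K): sum = 116+101+119+111+122+105 = 674 → 02 a2.
Zero-pad H(K) = 02 a2 to 5 bytes: K' = 02 a2 00 00 00.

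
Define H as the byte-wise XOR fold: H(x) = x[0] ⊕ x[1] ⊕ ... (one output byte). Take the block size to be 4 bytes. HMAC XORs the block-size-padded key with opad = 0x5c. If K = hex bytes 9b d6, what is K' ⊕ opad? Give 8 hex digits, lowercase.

Key hex bytes 9b d6 is 2 bytes ≤ B = 4; zero-pad to 4 bytes: K' = 9b d6 00 00.
XOR each byte with 0x5c: 9b⊕5c=c7, d6⊕5c=8a, 00⊕5c=5c, 00⊕5c=5c.

c78a5c5c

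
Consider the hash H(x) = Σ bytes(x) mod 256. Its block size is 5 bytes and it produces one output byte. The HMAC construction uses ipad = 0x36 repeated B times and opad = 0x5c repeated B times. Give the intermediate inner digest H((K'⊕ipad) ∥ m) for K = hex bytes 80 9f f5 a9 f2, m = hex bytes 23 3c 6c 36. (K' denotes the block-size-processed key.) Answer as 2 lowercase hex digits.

86

Key hex bytes 80 9f f5 a9 f2 is exactly B = 5 bytes: K' = 80 9f f5 a9 f2.
K' ⊕ ipad = b6 a9 c3 9f c4.
Inner input = b6 a9 c3 9f c4 ∥ 23 3c 6c 36.
Inner hash: sum = 182+169+195+159+196+35+60+108+54 = 1158; mod 256 = 134 → 86.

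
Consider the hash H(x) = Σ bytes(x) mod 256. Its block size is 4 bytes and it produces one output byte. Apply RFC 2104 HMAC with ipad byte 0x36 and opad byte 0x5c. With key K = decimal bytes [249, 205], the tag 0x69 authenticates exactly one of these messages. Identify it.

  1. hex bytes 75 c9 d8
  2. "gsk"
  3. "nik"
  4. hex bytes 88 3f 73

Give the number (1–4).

Key decimal bytes [249, 205] = f9 cd is 2 bytes ≤ B = 4; zero-pad to 4 bytes: K' = f9 cd 00 00.
K' ⊕ ipad = cf fb 36 36; K' ⊕ opad = a5 91 5c 5c.
m1: inner = H(cf fb 36 36 75 c9 d8) = 4c; tag = H(a5 91 5c 5c 4c) = 3a
m2: inner = H(cf fb 36 36 67 73 6b) = 7b; tag = H(a5 91 5c 5c 7b) = 69 ← matches
m3: inner = H(cf fb 36 36 6e 69 6b) = 78; tag = H(a5 91 5c 5c 78) = 66
m4: inner = H(cf fb 36 36 88 3f 73) = 70; tag = H(a5 91 5c 5c 70) = 5e

2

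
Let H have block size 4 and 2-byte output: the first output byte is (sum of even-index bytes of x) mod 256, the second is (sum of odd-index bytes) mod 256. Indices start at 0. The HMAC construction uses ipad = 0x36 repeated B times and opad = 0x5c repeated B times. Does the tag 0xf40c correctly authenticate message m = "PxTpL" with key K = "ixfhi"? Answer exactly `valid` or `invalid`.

Key "ixfhi" = 69 78 66 68 69 is 5 bytes > B = 4, so hash it first: H(key) = 38 e0, then zero-pad to 4 bytes: K' = 38 e0 00 00.
K' ⊕ ipad = 0e d6 36 36; K' ⊕ opad = 64 bc 5c 5c.
Inner hash: even-index sum = 308 mod 256 = 52; odd-index sum = 500 mod 256 = 244 → 34 f4.
Outer hash (recomputed tag): even-index sum = 244 mod 256 = 244; odd-index sum = 524 mod 256 = 12 → f4 0c.
Recomputed tag = f40c; claimed = f40c → match.

valid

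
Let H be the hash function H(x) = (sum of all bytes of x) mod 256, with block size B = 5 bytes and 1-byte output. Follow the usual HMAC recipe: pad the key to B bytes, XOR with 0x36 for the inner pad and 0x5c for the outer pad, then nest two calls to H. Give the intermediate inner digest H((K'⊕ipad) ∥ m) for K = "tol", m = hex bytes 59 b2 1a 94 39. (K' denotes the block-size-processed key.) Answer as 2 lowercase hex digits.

53

Key "tol" = 74 6f 6c is 3 bytes ≤ B = 5; zero-pad to 5 bytes: K' = 74 6f 6c 00 00.
K' ⊕ ipad = 42 59 5a 36 36.
Inner input = 42 59 5a 36 36 ∥ 59 b2 1a 94 39.
Inner hash: sum = 66+89+90+54+54+89+178+26+148+57 = 851; mod 256 = 83 → 53.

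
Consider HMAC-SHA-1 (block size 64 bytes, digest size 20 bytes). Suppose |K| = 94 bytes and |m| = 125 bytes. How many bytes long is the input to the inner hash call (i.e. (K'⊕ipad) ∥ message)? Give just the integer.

189

Key is 94 > 64 bytes, so it is hashed to 20 bytes then zero-padded to 64: |K'| = 64.
Inner input = (K'⊕ipad) ∥ m → 64 + 125 = 189 bytes.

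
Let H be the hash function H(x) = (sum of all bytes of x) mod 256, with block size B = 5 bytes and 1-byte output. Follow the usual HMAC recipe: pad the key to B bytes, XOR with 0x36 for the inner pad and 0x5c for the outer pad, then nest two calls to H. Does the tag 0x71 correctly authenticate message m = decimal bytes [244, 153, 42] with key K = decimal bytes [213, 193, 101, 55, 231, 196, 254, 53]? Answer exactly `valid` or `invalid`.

Key decimal bytes [213, 193, 101, 55, 231, 196, 254, 53] = d5 c1 65 37 e7 c4 fe 35 is 8 bytes > B = 5, so hash it first: H(key) = 10, then zero-pad to 5 bytes: K' = 10 00 00 00 00.
K' ⊕ ipad = 26 36 36 36 36; K' ⊕ opad = 4c 5c 5c 5c 5c.
Inner hash: sum = 38+54+54+54+54+244+153+42 = 693; mod 256 = 181 → b5.
Outer hash (recomputed tag): sum = 76+92+92+92+92+181 = 625; mod 256 = 113 → 71.
Recomputed tag = 71; claimed = 71 → match.

valid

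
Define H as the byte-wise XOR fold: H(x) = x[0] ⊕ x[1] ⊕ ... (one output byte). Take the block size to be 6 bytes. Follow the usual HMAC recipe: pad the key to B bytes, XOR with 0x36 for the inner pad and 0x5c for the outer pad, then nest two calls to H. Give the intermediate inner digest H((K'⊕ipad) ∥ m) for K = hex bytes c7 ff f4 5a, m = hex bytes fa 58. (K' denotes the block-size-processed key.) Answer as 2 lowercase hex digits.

34

Key hex bytes c7 ff f4 5a is 4 bytes ≤ B = 6; zero-pad to 6 bytes: K' = c7 ff f4 5a 00 00.
K' ⊕ ipad = f1 c9 c2 6c 36 36.
Inner input = f1 c9 c2 6c 36 36 ∥ fa 58.
Inner hash: XOR f1⊕c9⊕c2⊕6c⊕36⊕36⊕fa⊕58 = 34.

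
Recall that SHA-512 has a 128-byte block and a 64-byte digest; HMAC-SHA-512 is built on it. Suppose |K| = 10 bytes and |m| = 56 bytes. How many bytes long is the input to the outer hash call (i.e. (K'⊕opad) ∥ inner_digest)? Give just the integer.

192

Key is 10 ≤ 128 bytes, zero-padded: |K'| = 128.
Outer input = (K'⊕opad) ∥ H(inner) → 128 + 64 = 192 bytes.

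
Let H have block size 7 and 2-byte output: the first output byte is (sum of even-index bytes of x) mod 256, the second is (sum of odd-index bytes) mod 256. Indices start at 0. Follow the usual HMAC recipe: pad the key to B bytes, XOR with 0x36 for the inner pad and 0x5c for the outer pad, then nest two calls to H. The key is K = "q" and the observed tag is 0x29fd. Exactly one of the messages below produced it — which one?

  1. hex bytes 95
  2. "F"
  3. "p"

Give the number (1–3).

2

Key "q" = 71 is 1 byte ≤ B = 7; zero-pad to 7 bytes: K' = 71 00 00 00 00 00 00.
K' ⊕ ipad = 47 36 36 36 36 36 36; K' ⊕ opad = 2d 5c 5c 5c 5c 5c 5c.
m1: inner = H(47 36 36 36 36 36 36 95) = e9 37; tag = H(2d 5c 5c 5c 5c 5c 5c e9 37) = 78fd
m2: inner = H(47 36 36 36 36 36 36 46) = e9 e8; tag = H(2d 5c 5c 5c 5c 5c 5c e9 e8) = 29fd ← matches
m3: inner = H(47 36 36 36 36 36 36 70) = e9 12; tag = H(2d 5c 5c 5c 5c 5c 5c e9 12) = 53fd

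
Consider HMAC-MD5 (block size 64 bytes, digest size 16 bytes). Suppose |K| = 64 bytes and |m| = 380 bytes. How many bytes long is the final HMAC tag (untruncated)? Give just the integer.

16

The tag is one MD5 digest: 16 bytes.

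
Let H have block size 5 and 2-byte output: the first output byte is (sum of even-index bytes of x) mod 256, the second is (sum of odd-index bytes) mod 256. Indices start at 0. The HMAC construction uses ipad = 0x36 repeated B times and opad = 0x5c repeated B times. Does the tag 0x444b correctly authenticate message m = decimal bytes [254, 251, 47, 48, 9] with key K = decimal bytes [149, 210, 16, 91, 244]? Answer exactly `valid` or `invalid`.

valid

Key decimal bytes [149, 210, 16, 91, 244] = 95 d2 10 5b f4 is exactly B = 5 bytes: K' = 95 d2 10 5b f4.
K' ⊕ ipad = a3 e4 26 6d c2; K' ⊕ opad = c9 8e 4c 07 a8.
Inner hash: even-index sum = 694 mod 256 = 182; odd-index sum = 647 mod 256 = 135 → b6 87.
Outer hash (recomputed tag): even-index sum = 580 mod 256 = 68; odd-index sum = 331 mod 256 = 75 → 44 4b.
Recomputed tag = 444b; claimed = 444b → match.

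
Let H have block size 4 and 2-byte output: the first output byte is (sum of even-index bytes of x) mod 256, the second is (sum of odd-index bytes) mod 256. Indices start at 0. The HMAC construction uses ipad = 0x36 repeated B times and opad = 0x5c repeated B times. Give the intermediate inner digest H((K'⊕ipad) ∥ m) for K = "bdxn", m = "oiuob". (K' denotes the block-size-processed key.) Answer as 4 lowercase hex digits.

e882

Key "bdxn" = 62 64 78 6e is exactly B = 4 bytes: K' = 62 64 78 6e.
K' ⊕ ipad = 54 52 4e 58.
Inner input = 54 52 4e 58 ∥ 6f 69 75 6f 62.
Inner hash: even-index sum = 488 mod 256 = 232; odd-index sum = 386 mod 256 = 130 → e8 82.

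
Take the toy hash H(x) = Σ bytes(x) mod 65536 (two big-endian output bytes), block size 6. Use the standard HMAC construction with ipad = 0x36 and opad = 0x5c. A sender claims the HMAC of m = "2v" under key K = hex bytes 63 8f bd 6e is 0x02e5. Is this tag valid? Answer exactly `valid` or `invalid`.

valid

Key hex bytes 63 8f bd 6e is 4 bytes ≤ B = 6; zero-pad to 6 bytes: K' = 63 8f bd 6e 00 00.
K' ⊕ ipad = 55 b9 8b 58 36 36; K' ⊕ opad = 3f d3 e1 32 5c 5c.
Inner hash: sum = 85+185+139+88+54+54+50+118 = 773 → 03 05.
Outer hash (recomputed tag): sum = 63+211+225+50+92+92+3+5 = 741 → 02 e5.
Recomputed tag = 02e5; claimed = 02e5 → match.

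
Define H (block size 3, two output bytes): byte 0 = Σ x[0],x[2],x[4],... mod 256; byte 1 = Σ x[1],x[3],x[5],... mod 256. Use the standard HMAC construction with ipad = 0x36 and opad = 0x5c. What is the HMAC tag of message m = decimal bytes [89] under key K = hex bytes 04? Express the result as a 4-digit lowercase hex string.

43c4

Key hex bytes 04 is 1 byte ≤ B = 3; zero-pad to 3 bytes: K' = 04 00 00.
K' ⊕ ipad = 32 36 36.  K' ⊕ opad = 58 5c 5c.
Inner input = (K'⊕ipad) ∥ m = 32 36 36 ∥ 59.
Inner hash: even-index sum = 104 mod 256 = 104; odd-index sum = 143 mod 256 = 143 → 68 8f.
Outer input = (K'⊕opad) ∥ inner = 58 5c 5c ∥ 68 8f.
Outer hash (tag): even-index sum = 323 mod 256 = 67; odd-index sum = 196 mod 256 = 196 → 43 c4.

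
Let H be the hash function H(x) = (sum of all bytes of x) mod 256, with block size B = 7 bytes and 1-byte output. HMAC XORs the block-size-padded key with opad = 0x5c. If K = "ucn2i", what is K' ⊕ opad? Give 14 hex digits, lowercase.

Key "ucn2i" = 75 63 6e 32 69 is 5 bytes ≤ B = 7; zero-pad to 7 bytes: K' = 75 63 6e 32 69 00 00.
XOR each byte with 0x5c: 75⊕5c=29, 63⊕5c=3f, 6e⊕5c=32, 32⊕5c=6e, 69⊕5c=35, 00⊕5c=5c, 00⊕5c=5c.

293f326e355c5c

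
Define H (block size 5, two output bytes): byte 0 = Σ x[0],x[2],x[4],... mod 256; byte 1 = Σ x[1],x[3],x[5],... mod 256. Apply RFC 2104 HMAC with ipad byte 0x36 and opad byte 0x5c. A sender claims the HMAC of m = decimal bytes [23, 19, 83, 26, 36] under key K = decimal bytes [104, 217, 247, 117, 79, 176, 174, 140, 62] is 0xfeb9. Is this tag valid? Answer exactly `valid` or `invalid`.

invalid

Key decimal bytes [104, 217, 247, 117, 79, 176, 174, 140, 62] = 68 d9 f7 75 4f b0 ae 8c 3e is 9 bytes > B = 5, so hash it first: H(key) = 9a 8a, then zero-pad to 5 bytes: K' = 9a 8a 00 00 00.
K' ⊕ ipad = ac bc 36 36 36; K' ⊕ opad = c6 d6 5c 5c 5c.
Inner hash: even-index sum = 325 mod 256 = 69; odd-index sum = 384 mod 256 = 128 → 45 80.
Outer hash (recomputed tag): even-index sum = 510 mod 256 = 254; odd-index sum = 375 mod 256 = 119 → fe 77.
Recomputed tag = fe77; claimed = feb9 → mismatch.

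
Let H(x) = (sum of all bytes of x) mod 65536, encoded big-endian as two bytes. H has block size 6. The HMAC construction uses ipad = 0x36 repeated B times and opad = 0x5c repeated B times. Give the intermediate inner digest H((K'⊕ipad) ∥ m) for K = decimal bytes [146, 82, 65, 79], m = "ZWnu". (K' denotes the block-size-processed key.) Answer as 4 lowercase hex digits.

03f8

Key decimal bytes [146, 82, 65, 79] = 92 52 41 4f is 4 bytes ≤ B = 6; zero-pad to 6 bytes: K' = 92 52 41 4f 00 00.
K' ⊕ ipad = a4 64 77 79 36 36.
Inner input = a4 64 77 79 36 36 ∥ 5a 57 6e 75.
Inner hash: sum = 164+100+119+121+54+54+90+87+110+117 = 1016 → 03 f8.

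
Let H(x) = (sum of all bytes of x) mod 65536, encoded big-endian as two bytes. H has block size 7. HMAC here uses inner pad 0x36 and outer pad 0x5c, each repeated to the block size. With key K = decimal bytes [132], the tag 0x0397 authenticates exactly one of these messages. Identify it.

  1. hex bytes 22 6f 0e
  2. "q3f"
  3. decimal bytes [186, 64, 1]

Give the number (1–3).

Key decimal bytes [132] = 84 is 1 byte ≤ B = 7; zero-pad to 7 bytes: K' = 84 00 00 00 00 00 00.
K' ⊕ ipad = b2 36 36 36 36 36 36; K' ⊕ opad = d8 5c 5c 5c 5c 5c 5c.
m1: inner = H(b2 36 36 36 36 36 36 22 6f 0e) = 02 95; tag = H(d8 5c 5c 5c 5c 5c 5c 02 95) = 0397 ← matches
m2: inner = H(b2 36 36 36 36 36 36 71 33 66) = 03 00; tag = H(d8 5c 5c 5c 5c 5c 5c 03 00) = 0303
m3: inner = H(b2 36 36 36 36 36 36 ba 40 01) = 02 f1; tag = H(d8 5c 5c 5c 5c 5c 5c 02 f1) = 03f3

1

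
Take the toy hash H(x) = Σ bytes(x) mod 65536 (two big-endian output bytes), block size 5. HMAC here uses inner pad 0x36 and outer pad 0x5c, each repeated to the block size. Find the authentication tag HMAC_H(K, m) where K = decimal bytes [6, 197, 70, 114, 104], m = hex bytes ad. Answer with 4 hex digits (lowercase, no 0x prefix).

Key decimal bytes [6, 197, 70, 114, 104] = 06 c5 46 72 68 is exactly B = 5 bytes: K' = 06 c5 46 72 68.
K' ⊕ ipad = 30 f3 70 44 5e.  K' ⊕ opad = 5a 99 1a 2e 34.
Inner input = (K'⊕ipad) ∥ m = 30 f3 70 44 5e ∥ ad.
Inner hash: sum = 48+243+112+68+94+173 = 738 → 02 e2.
Outer input = (K'⊕opad) ∥ inner = 5a 99 1a 2e 34 ∥ 02 e2.
Outer hash (tag): sum = 90+153+26+46+52+2+226 = 595 → 02 53.

0253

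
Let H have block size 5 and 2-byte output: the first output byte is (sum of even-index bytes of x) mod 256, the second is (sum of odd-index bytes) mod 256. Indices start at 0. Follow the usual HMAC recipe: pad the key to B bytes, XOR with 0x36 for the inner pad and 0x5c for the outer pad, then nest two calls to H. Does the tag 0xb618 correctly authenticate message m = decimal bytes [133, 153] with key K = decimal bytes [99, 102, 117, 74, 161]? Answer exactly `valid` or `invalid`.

valid

Key decimal bytes [99, 102, 117, 74, 161] = 63 66 75 4a a1 is exactly B = 5 bytes: K' = 63 66 75 4a a1.
K' ⊕ ipad = 55 50 43 7c 97; K' ⊕ opad = 3f 3a 29 16 fd.
Inner hash: even-index sum = 456 mod 256 = 200; odd-index sum = 337 mod 256 = 81 → c8 51.
Outer hash (recomputed tag): even-index sum = 438 mod 256 = 182; odd-index sum = 280 mod 256 = 24 → b6 18.
Recomputed tag = b618; claimed = b618 → match.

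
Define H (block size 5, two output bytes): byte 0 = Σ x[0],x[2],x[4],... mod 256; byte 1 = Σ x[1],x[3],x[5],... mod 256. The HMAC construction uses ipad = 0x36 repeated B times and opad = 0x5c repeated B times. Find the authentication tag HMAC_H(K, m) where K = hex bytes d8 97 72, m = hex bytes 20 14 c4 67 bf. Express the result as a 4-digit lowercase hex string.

880a

Key hex bytes d8 97 72 is 3 bytes ≤ B = 5; zero-pad to 5 bytes: K' = d8 97 72 00 00.
K' ⊕ ipad = ee a1 44 36 36.  K' ⊕ opad = 84 cb 2e 5c 5c.
Inner input = (K'⊕ipad) ∥ m = ee a1 44 36 36 ∥ 20 14 c4 67 bf.
Inner hash: even-index sum = 483 mod 256 = 227; odd-index sum = 634 mod 256 = 122 → e3 7a.
Outer input = (K'⊕opad) ∥ inner = 84 cb 2e 5c 5c ∥ e3 7a.
Outer hash (tag): even-index sum = 392 mod 256 = 136; odd-index sum = 522 mod 256 = 10 → 88 0a.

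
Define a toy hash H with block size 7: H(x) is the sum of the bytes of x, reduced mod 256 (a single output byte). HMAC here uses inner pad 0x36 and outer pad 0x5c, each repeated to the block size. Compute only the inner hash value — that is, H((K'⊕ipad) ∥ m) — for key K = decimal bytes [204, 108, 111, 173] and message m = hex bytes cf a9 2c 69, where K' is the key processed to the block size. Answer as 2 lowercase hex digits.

Key decimal bytes [204, 108, 111, 173] = cc 6c 6f ad is 4 bytes ≤ B = 7; zero-pad to 7 bytes: K' = cc 6c 6f ad 00 00 00.
K' ⊕ ipad = fa 5a 59 9b 36 36 36.
Inner input = fa 5a 59 9b 36 36 36 ∥ cf a9 2c 69.
Inner hash: sum = 250+90+89+155+54+54+54+207+169+44+105 = 1271; mod 256 = 247 → f7.

f7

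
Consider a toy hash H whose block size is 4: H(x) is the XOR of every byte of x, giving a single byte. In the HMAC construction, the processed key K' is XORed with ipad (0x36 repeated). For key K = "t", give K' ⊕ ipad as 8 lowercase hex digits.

42363636

Key "t" = 74 is 1 byte ≤ B = 4; zero-pad to 4 bytes: K' = 74 00 00 00.
XOR each byte with 0x36: 74⊕36=42, 00⊕36=36, 00⊕36=36, 00⊕36=36.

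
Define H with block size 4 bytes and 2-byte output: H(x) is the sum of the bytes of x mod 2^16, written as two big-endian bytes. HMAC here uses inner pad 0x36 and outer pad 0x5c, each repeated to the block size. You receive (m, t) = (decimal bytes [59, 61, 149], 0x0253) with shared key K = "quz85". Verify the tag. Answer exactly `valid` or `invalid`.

Key "quz85" = 71 75 7a 38 35 is 5 bytes > B = 4, so hash it first: H(key) = 01 cd, then zero-pad to 4 bytes: K' = 01 cd 00 00.
K' ⊕ ipad = 37 fb 36 36; K' ⊕ opad = 5d 91 5c 5c.
Inner hash: sum = 55+251+54+54+59+61+149 = 683 → 02 ab.
Outer hash (recomputed tag): sum = 93+145+92+92+2+171 = 595 → 02 53.
Recomputed tag = 0253; claimed = 0253 → match.

valid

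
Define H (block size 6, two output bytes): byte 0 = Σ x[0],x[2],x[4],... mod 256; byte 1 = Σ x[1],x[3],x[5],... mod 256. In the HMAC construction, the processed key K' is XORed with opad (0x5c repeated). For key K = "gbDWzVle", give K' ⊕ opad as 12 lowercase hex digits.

Key "gbDWzVle" = 67 62 44 57 7a 56 6c 65 is 8 bytes > B = 6, so hash it first: H(key) = 91 74, then zero-pad to 6 bytes: K' = 91 74 00 00 00 00.
XOR each byte with 0x5c: 91⊕5c=cd, 74⊕5c=28, 00⊕5c=5c, 00⊕5c=5c, 00⊕5c=5c, 00⊕5c=5c.

cd285c5c5c5c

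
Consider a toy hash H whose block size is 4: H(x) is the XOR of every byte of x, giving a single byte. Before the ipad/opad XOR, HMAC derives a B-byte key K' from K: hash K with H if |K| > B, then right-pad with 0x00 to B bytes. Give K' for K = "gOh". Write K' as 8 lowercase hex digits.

674f6800

Key "gOh" = 67 4f 68 is 3 bytes ≤ B = 4; zero-pad to 4 bytes: K' = 67 4f 68 00.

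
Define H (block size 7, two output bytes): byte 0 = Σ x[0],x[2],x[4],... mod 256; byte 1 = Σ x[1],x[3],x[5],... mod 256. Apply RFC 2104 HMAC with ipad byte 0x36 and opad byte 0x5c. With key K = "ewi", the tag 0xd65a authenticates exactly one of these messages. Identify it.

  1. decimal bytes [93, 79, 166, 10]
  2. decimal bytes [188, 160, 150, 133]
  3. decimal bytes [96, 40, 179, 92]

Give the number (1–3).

1

Key "ewi" = 65 77 69 is 3 bytes ≤ B = 7; zero-pad to 7 bytes: K' = 65 77 69 00 00 00 00.
K' ⊕ ipad = 53 41 5f 36 36 36 36; K' ⊕ opad = 39 2b 35 5c 5c 5c 5c.
m1: inner = H(53 41 5f 36 36 36 36 5d 4f a6 0a) = 77 b0; tag = H(39 2b 35 5c 5c 5c 5c 77 b0) = d65a ← matches
m2: inner = H(53 41 5f 36 36 36 36 bc a0 96 85) = 43 ff; tag = H(39 2b 35 5c 5c 5c 5c 43 ff) = 2526
m3: inner = H(53 41 5f 36 36 36 36 60 28 b3 5c) = a2 c0; tag = H(39 2b 35 5c 5c 5c 5c a2 c0) = e685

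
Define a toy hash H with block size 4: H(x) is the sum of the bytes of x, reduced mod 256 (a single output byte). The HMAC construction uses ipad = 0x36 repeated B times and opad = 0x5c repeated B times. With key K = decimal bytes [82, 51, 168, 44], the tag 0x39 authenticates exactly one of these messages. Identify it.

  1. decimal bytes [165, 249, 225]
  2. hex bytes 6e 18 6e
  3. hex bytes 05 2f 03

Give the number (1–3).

Key decimal bytes [82, 51, 168, 44] = 52 33 a8 2c is exactly B = 4 bytes: K' = 52 33 a8 2c.
K' ⊕ ipad = 64 05 9e 1a; K' ⊕ opad = 0e 6f f4 70.
m1: inner = H(64 05 9e 1a a5 f9 e1) = a0; tag = H(0e 6f f4 70 a0) = 81
m2: inner = H(64 05 9e 1a 6e 18 6e) = 15; tag = H(0e 6f f4 70 15) = f6
m3: inner = H(64 05 9e 1a 05 2f 03) = 58; tag = H(0e 6f f4 70 58) = 39 ← matches

3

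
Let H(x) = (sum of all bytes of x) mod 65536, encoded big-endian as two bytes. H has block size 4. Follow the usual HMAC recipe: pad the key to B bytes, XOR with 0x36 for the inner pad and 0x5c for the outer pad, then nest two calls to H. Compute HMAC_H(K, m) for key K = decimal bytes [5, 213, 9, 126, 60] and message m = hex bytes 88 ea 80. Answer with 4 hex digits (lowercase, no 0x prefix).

Key decimal bytes [5, 213, 9, 126, 60] = 05 d5 09 7e 3c is 5 bytes > B = 4, so hash it first: H(key) = 01 9d, then zero-pad to 4 bytes: K' = 01 9d 00 00.
K' ⊕ ipad = 37 ab 36 36.  K' ⊕ opad = 5d c1 5c 5c.
Inner input = (K'⊕ipad) ∥ m = 37 ab 36 36 ∥ 88 ea 80.
Inner hash: sum = 55+171+54+54+136+234+128 = 832 → 03 40.
Outer input = (K'⊕opad) ∥ inner = 5d c1 5c 5c ∥ 03 40.
Outer hash (tag): sum = 93+193+92+92+3+64 = 537 → 02 19.

0219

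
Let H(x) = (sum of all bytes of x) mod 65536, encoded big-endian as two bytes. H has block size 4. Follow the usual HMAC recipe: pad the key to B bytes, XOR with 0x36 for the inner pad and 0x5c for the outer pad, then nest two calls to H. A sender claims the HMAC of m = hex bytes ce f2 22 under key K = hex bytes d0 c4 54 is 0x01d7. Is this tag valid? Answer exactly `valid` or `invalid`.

Key hex bytes d0 c4 54 is 3 bytes ≤ B = 4; zero-pad to 4 bytes: K' = d0 c4 54 00.
K' ⊕ ipad = e6 f2 62 36; K' ⊕ opad = 8c 98 08 5c.
Inner hash: sum = 230+242+98+54+206+242+34 = 1106 → 04 52.
Outer hash (recomputed tag): sum = 140+152+8+92+4+82 = 478 → 01 de.
Recomputed tag = 01de; claimed = 01d7 → mismatch.

invalid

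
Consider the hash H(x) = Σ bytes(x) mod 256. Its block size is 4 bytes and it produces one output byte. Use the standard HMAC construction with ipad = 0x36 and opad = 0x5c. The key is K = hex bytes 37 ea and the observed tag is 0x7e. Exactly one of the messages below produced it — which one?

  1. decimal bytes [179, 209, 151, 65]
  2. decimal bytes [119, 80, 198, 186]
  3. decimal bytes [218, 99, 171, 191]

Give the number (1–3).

Key hex bytes 37 ea is 2 bytes ≤ B = 4; zero-pad to 4 bytes: K' = 37 ea 00 00.
K' ⊕ ipad = 01 dc 36 36; K' ⊕ opad = 6b b6 5c 5c.
m1: inner = H(01 dc 36 36 b3 d1 97 41) = a5; tag = H(6b b6 5c 5c a5) = 7e ← matches
m2: inner = H(01 dc 36 36 77 50 c6 ba) = 90; tag = H(6b b6 5c 5c 90) = 69
m3: inner = H(01 dc 36 36 da 63 ab bf) = f0; tag = H(6b b6 5c 5c f0) = c9

1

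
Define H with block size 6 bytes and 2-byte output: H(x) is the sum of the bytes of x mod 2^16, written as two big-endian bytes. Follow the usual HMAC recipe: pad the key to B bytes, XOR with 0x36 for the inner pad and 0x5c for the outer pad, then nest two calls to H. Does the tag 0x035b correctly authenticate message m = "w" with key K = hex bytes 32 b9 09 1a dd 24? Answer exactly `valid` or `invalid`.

Key hex bytes 32 b9 09 1a dd 24 is exactly B = 6 bytes: K' = 32 b9 09 1a dd 24.
K' ⊕ ipad = 04 8f 3f 2c eb 12; K' ⊕ opad = 6e e5 55 46 81 78.
Inner hash: sum = 4+143+63+44+235+18+119 = 626 → 02 72.
Outer hash (recomputed tag): sum = 110+229+85+70+129+120+2+114 = 859 → 03 5b.
Recomputed tag = 035b; claimed = 035b → match.

valid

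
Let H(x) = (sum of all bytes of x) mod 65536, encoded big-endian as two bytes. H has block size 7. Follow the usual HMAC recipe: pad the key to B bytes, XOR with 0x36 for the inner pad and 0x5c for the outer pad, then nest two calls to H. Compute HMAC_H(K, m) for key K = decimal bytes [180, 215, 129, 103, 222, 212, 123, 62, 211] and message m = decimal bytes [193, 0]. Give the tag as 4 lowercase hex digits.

Key decimal bytes [180, 215, 129, 103, 222, 212, 123, 62, 211] = b4 d7 81 67 de d4 7b 3e d3 is 9 bytes > B = 7, so hash it first: H(key) = 05 b1, then zero-pad to 7 bytes: K' = 05 b1 00 00 00 00 00.
K' ⊕ ipad = 33 87 36 36 36 36 36.  K' ⊕ opad = 59 ed 5c 5c 5c 5c 5c.
Inner input = (K'⊕ipad) ∥ m = 33 87 36 36 36 36 36 ∥ c1 00.
Inner hash: sum = 51+135+54+54+54+54+54+193+0 = 649 → 02 89.
Outer input = (K'⊕opad) ∥ inner = 59 ed 5c 5c 5c 5c 5c ∥ 02 89.
Outer hash (tag): sum = 89+237+92+92+92+92+92+2+137 = 925 → 03 9d.

039d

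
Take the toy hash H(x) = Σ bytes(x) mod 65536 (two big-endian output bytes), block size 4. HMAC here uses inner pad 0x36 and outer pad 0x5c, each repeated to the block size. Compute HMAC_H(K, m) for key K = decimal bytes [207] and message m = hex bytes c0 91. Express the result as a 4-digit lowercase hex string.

Key decimal bytes [207] = cf is 1 byte ≤ B = 4; zero-pad to 4 bytes: K' = cf 00 00 00.
K' ⊕ ipad = f9 36 36 36.  K' ⊕ opad = 93 5c 5c 5c.
Inner input = (K'⊕ipad) ∥ m = f9 36 36 36 ∥ c0 91.
Inner hash: sum = 249+54+54+54+192+145 = 748 → 02 ec.
Outer input = (K'⊕opad) ∥ inner = 93 5c 5c 5c ∥ 02 ec.
Outer hash (tag): sum = 147+92+92+92+2+236 = 661 → 02 95.

0295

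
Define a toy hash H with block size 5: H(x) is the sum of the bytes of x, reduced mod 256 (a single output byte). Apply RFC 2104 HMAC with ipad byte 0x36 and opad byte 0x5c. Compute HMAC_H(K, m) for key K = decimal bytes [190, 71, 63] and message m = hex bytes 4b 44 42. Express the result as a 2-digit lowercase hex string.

57

Key decimal bytes [190, 71, 63] = be 47 3f is 3 bytes ≤ B = 5; zero-pad to 5 bytes: K' = be 47 3f 00 00.
K' ⊕ ipad = 88 71 09 36 36.  K' ⊕ opad = e2 1b 63 5c 5c.
Inner input = (K'⊕ipad) ∥ m = 88 71 09 36 36 ∥ 4b 44 42.
Inner hash: sum = 136+113+9+54+54+75+68+66 = 575; mod 256 = 63 → 3f.
Outer input = (K'⊕opad) ∥ inner = e2 1b 63 5c 5c ∥ 3f.
Outer hash (tag): sum = 226+27+99+92+92+63 = 599; mod 256 = 87 → 57.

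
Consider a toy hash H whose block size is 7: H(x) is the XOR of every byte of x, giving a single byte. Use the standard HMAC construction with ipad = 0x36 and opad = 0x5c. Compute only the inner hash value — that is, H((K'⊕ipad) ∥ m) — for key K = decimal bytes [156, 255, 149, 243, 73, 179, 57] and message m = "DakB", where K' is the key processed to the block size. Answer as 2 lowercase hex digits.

Key decimal bytes [156, 255, 149, 243, 73, 179, 57] = 9c ff 95 f3 49 b3 39 is exactly B = 7 bytes: K' = 9c ff 95 f3 49 b3 39.
K' ⊕ ipad = aa c9 a3 c5 7f 85 0f.
Inner input = aa c9 a3 c5 7f 85 0f ∥ 44 61 6b 42.
Inner hash: XOR aa⊕c9⊕a3⊕c5⊕7f⊕85⊕0f⊕44⊕61⊕6b⊕42 = fc.

fc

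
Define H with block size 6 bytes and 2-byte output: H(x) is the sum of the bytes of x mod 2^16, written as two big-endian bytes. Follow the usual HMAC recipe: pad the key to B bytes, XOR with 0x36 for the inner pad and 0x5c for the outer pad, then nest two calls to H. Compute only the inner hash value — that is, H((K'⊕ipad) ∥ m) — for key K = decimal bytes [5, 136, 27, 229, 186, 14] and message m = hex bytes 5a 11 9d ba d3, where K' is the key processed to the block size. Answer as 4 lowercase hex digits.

054a

Key decimal bytes [5, 136, 27, 229, 186, 14] = 05 88 1b e5 ba 0e is exactly B = 6 bytes: K' = 05 88 1b e5 ba 0e.
K' ⊕ ipad = 33 be 2d d3 8c 38.
Inner input = 33 be 2d d3 8c 38 ∥ 5a 11 9d ba d3.
Inner hash: sum = 51+190+45+211+140+56+90+17+157+186+211 = 1354 → 05 4a.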